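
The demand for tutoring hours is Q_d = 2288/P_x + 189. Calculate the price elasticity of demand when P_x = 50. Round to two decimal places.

-0.19

At P_x = 50, Q_d = 234.76.
dQ_d/dP_x = −2288/P_x² = −0.9152.
Point elasticity E = (dQ_d/dP_x)·(P_x/Q_d) = -0.9152 × 50/234.76 ≈ -0.19.
|E| < 1, so demand is inelastic at this price.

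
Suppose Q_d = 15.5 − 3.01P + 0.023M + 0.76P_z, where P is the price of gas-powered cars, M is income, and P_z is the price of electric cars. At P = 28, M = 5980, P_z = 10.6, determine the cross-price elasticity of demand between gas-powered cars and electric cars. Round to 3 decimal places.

0.105

First evaluate Q_d: 15.5 − 3.01(28) + 0.023(5980) + 0.76(10.6) = 15.5 − 84.28 + 137.54 + 8.056 = 76.816.
∂Q_d/∂P_z = +0.76, so E_xy = 0.76·(10.6/76.816) ≈ 0.105.
E_xy > 0: the goods are substitutes.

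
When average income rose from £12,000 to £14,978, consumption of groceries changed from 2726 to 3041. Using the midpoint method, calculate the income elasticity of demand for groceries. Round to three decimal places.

%ΔQ = (3041 − 2726)/[(2726+3041)/2] = 315/2883.5 ≈ 0.1092.
%ΔY = (14,978 − 12,000)/[(12,000+14,978)/2] = 2978/13489 ≈ 0.2208.
E_I = %ΔQ/%ΔY ≈ 0.495.
E_I ∈ (0,1): normal good (necessity).

0.495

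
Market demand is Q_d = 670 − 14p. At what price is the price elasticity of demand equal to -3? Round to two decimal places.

35.89

Set −bp/(a − bp) = −3 ⇒ bp = 3(a − bp) ⇒ bp(1+3) = 3·a.
p = 3·670/(14·4) ≈ 35.89.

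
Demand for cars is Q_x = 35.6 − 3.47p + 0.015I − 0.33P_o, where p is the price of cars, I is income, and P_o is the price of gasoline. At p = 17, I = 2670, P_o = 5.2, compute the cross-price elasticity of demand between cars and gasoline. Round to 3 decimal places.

First evaluate Q_x: 35.6 − 3.47(17) + 0.015(2670) − 0.33(5.2) = 35.6 − 58.99 + 40.05 − 1.716 = 14.944.
∂Q_x/∂P_o = −0.33, so E_xy = -0.33·(5.2/14.944) ≈ -0.115.
E_xy < 0: the goods are complements.

-0.115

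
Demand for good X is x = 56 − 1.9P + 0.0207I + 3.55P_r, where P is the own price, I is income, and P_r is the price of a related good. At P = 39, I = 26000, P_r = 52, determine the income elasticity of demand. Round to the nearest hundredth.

0.76

Evaluating quantity at (P, I, P_r) gives x = 56 − 1.9(39) + 0.0207(26000) + 3.55(52) = 56 − 74.1 + 538.2 + 184.6 = 704.7.
∂x/∂I = +0.0207, so E_I = 0.0207·(26000/704.7) ≈ 0.76.
E_I ∈ (0,1): normal good (necessity).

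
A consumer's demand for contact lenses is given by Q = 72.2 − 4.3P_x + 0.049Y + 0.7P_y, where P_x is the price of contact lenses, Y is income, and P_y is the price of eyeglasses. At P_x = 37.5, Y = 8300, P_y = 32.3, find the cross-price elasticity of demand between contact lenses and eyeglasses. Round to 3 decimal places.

0.066

Substituting, Q = 72.2 − 4.3(37.5) + 0.049(8300) + 0.7(32.3) = 72.2 − 161.25 + 406.7 + 22.61 = 340.26.
∂Q/∂P_y = +0.7, so E_xy = 0.7·(32.3/340.26) ≈ 0.066.
E_xy > 0: the goods are substitutes.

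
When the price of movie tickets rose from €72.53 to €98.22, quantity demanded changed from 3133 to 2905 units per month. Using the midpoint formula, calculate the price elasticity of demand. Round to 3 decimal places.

%Δq = (2905 − 3133)/[(3133 + 2905)/2] = -228/3019 ≈ -0.0755.
%Δp = (98.22 − 72.53)/[(72.53 + 98.22)/2] = 25.69/85.375 ≈ 0.3009.
Arc elasticity E = %Δq/%Δp ≈ -0.0755/0.3009 ≈ -0.251.
|E| < 1: demand is inelastic over this range.

-0.251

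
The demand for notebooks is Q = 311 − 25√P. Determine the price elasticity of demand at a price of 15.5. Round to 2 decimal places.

-0.23

At P = 15.5, Q = 212.5749.
dQ/dP = −25/(2√P) = −25/(2·3.937).
Point elasticity E = (dQ/dP)·(P/Q) = -3.175 × 15.5/212.5749 ≈ -0.23.
|E| < 1, so demand is inelastic at this price.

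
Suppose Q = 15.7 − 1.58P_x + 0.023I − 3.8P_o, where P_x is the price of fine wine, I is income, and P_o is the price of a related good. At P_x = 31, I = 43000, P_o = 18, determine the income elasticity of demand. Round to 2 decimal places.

1.11

At the given point, Q = 15.7 − 1.58(31) + 0.023(43000) − 3.8(18) = 15.7 − 48.98 + 989 − 68.4 = 887.32.
∂Q/∂I = +0.023, so E_I = 0.023·(43000/887.32) ≈ 1.11.
E_I > 1: normal good (luxury).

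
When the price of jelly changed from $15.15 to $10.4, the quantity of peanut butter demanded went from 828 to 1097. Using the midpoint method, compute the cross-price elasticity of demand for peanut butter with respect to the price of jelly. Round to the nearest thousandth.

-0.752

%ΔQ_x = (1097 − 828)/[(828+1097)/2] = 269/962.5 ≈ 0.2795.
%ΔP_y = (10.4 − 15.15)/[(15.15+10.4)/2] ≈ -0.3718.
E_xy = 0.2795/-0.3718 ≈ -0.752.
E_xy < 0, so peanut butter and jelly are complements.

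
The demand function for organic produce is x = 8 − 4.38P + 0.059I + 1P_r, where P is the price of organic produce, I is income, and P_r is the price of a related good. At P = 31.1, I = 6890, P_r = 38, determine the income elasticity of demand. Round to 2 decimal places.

1.29

Evaluating quantity at (P, I, P_r) gives x = 8 − 4.38(31.1) + 0.059(6890) + 1(38) = 8 − 136.218 + 406.51 + 38 = 316.292.
∂x/∂I = +0.059, so E_I = 0.059·(6890/316.292) ≈ 1.29.
E_I > 1: normal good (luxury).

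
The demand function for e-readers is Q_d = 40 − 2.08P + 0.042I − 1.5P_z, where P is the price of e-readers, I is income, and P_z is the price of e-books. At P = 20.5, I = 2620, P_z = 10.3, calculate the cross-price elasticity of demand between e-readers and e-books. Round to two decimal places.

Q_d = 40 − 2.08(20.5) + 0.042(2620) − 1.5(10.3) = 40 − 42.64 + 110.04 − 15.45 = 91.95.
∂Q_d/∂P_z = −1.5, so E_xy = -1.5·(10.3/91.95) ≈ -0.17.
E_xy < 0: the goods are complements.

-0.17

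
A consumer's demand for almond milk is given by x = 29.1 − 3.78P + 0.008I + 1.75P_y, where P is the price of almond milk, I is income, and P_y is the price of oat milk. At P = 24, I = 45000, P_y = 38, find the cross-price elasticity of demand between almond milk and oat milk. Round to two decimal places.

0.18

x = 29.1 − 3.78(24) + 0.008(45000) + 1.75(38) = 29.1 − 90.72 + 360 + 66.5 = 364.88.
∂x/∂P_y = +1.75, so E_xy = 1.75·(38/364.88) ≈ 0.18.
E_xy > 0: the goods are substitutes.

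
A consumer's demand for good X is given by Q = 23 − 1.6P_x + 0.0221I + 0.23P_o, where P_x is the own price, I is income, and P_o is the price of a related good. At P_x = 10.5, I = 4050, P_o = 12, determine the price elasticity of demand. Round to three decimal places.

-0.171

Substituting, Q = 23 − 1.6(10.5) + 0.0221(4050) + 0.23(12) = 23 − 16.8 + 89.505 + 2.76 = 98.465.
∂Q/∂P_x = −1.6, so E_p = (−1.6)·(10.5/98.465) ≈ -0.171.
|E_p| < 1: demand is inelastic.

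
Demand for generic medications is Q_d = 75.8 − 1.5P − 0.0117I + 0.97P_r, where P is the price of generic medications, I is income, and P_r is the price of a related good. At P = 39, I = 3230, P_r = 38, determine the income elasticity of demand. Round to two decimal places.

Q_d = 75.8 − 1.5(39) − 0.0117(3230) + 0.97(38) = 75.8 − 58.5 − 37.791 + 36.86 = 16.369.
∂Q_d/∂I = −0.0117, so E_I = -0.0117·(3230/16.369) ≈ -2.31.
E_I < 0: inferior good.

-2.31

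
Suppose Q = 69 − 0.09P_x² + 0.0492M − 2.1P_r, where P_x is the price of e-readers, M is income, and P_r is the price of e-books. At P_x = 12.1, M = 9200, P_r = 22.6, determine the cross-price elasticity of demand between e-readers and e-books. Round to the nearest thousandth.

Q = 69 − 0.09(12.1)² + 0.0492(9200) − 2.1(22.6) = 69 − 13.1769 + 452.64 − 47.46 = 461.0031.
∂Q/∂P_r = −2.1, so E_xy = -2.1·(22.6/461.0031) ≈ -0.103.
E_xy < 0: the goods are complements.

-0.103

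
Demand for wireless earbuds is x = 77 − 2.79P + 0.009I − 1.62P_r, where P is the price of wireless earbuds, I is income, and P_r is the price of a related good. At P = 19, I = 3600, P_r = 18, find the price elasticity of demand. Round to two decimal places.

x = 77 − 2.79(19) + 0.009(3600) − 1.62(18) = 77 − 53.01 + 32.4 − 29.16 = 27.23.
∂x/∂P = −2.79, so E_p = (−2.79)·(19/27.23) ≈ -1.95.
|E_p| > 1: demand is elastic.

-1.95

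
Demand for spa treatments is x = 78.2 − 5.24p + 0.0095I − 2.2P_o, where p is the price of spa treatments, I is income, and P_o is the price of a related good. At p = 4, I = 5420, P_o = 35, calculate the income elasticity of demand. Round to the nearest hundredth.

1.62

Evaluating quantity at (p, I, P_o) gives x = 78.2 − 5.24(4) + 0.0095(5420) − 2.2(35) = 78.2 − 20.96 + 51.49 − 77 = 31.73.
∂x/∂I = +0.0095, so E_I = 0.0095·(5420/31.73) ≈ 1.62.
E_I > 1: normal good (luxury).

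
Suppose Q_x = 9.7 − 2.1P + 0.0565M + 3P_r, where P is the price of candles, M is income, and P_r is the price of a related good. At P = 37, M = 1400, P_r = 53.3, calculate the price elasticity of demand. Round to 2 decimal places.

-0.45

First evaluate Q_x: 9.7 − 2.1(37) + 0.0565(1400) + 3(53.3) = 9.7 − 77.7 + 79.1 + 159.9 = 171.
∂Q_x/∂P = −2.1, so E_p = (−2.1)·(37/171) ≈ -0.45.
|E_p| < 1: demand is inelastic.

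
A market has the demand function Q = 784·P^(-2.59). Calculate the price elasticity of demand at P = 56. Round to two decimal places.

For a Cobb–Douglas (constant-elasticity) form Q = A·P^α·…, the elasticity with respect to P equals the exponent α at every point.
Here the exponent on P is -2.59, so the price elasticity of demand is -2.59.

-2.59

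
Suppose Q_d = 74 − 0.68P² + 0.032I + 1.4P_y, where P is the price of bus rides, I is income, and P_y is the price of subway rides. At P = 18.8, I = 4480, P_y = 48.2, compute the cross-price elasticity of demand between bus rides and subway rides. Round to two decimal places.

Evaluating quantity at (P, I, P_y) gives Q_d = 74 − 0.68(18.8)² + 0.032(4480) + 1.4(48.2) = 74 − 240.3392 + 143.36 + 67.48 = 44.5008.
∂Q_d/∂P_y = +1.4, so E_xy = 1.4·(48.2/44.5008) ≈ 1.52.
E_xy > 0: the goods are substitutes.

1.52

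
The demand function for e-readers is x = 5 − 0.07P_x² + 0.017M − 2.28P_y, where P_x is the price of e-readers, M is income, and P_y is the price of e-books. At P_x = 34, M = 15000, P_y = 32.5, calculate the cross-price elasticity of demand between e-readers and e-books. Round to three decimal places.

At the given point, x = 5 − 0.07(34)² + 0.017(15000) − 2.28(32.5) = 5 − 80.92 + 255 − 74.1 = 104.98.
∂x/∂P_y = −2.28, so E_xy = -2.28·(32.5/104.98) ≈ -0.706.
E_xy < 0: the goods are complements.

-0.706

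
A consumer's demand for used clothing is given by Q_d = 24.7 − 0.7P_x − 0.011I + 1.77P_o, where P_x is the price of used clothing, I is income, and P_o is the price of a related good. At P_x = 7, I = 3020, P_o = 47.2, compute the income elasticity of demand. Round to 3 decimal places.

First evaluate Q_d: 24.7 − 0.7(7) − 0.011(3020) + 1.77(47.2) = 24.7 − 4.9 − 33.22 + 83.544 = 70.124.
∂Q_d/∂I = −0.011, so E_I = -0.011·(3020/70.124) ≈ -0.474.
E_I < 0: inferior good.

-0.474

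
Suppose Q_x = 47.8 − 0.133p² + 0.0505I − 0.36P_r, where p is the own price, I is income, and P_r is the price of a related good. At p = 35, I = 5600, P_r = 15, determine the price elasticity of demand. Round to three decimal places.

-2.008

Q_x = 47.8 − 0.133(35)² + 0.0505(5600) − 0.36(15) = 47.8 − 162.925 + 282.8 − 5.4 = 162.275.
∂Q_x/∂p = −2·0.133·p = -9.31, so E_p = -9.31·(35/162.275) ≈ -2.008.
|E_p| > 1: demand is elastic.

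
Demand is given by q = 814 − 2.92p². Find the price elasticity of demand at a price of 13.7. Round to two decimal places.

-4.12

At p = 13.7, q = 265.9452.
dq/dp = −2·2.92·p = −80.008.
Point elasticity E = (dq/dp)·(p/q) = -80.008 × 13.7/265.9452 ≈ -4.12.
|E| > 1, so demand is elastic at this price.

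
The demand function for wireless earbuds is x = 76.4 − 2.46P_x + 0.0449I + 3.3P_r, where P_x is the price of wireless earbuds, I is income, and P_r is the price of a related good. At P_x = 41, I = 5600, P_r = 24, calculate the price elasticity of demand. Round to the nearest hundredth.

First evaluate x: 76.4 − 2.46(41) + 0.0449(5600) + 3.3(24) = 76.4 − 100.86 + 251.44 + 79.2 = 306.18.
∂x/∂P_x = −2.46, so E_p = (−2.46)·(41/306.18) ≈ -0.33.
|E_p| < 1: demand is inelastic.

-0.33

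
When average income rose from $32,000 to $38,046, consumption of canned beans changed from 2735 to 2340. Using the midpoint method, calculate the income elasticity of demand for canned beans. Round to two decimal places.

-0.90

%ΔQ = (2340 − 2735)/[(2735+2340)/2] = -395/2537.5 ≈ -0.1557.
%ΔM = (38,046 − 32,000)/[(32,000+38,046)/2] = 6046/35023 ≈ 0.1726.
E_I = %ΔQ/%ΔM ≈ -0.90.
E_I < 0: inferior good.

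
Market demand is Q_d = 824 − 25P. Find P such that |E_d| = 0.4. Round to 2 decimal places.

Set −bP/(a − bP) = −0.4 ⇒ bP = 0.4(a − bP) ⇒ bP(1+0.4) = 0.4·a.
P = 0.4·824/(25·1.4) ≈ 9.42.

9.42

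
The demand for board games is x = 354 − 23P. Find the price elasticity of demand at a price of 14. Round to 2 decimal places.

At P = 14, x = 32.
dx/dP = −23.
Point elasticity E = (dx/dP)·(P/x) = -23 × 14/32 ≈ -10.06.
|E| > 1, so demand is elastic at this price.

-10.06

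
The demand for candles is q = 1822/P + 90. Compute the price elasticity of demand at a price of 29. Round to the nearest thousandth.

-0.411

At P = 29, q = 152.8276.
dq/dP = −1822/P² = −2.1665.
Point elasticity E = (dq/dP)·(P/q) = -2.1665 × 29/152.8276 ≈ -0.411.
|E| < 1, so demand is inelastic at this price.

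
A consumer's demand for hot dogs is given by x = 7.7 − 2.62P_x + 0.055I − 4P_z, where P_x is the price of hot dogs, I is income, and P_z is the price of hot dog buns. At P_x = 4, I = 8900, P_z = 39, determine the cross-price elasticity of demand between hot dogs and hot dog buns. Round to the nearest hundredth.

x = 7.7 − 2.62(4) + 0.055(8900) − 4(39) = 7.7 − 10.48 + 489.5 − 156 = 330.72.
∂x/∂P_z = −4, so E_xy = -4·(39/330.72) ≈ -0.47.
E_xy < 0: the goods are complements.

-0.47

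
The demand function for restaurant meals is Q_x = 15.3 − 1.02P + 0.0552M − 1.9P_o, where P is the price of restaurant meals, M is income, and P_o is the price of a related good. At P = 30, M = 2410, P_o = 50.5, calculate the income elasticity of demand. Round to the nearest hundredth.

Evaluating quantity at (P, M, P_o) gives Q_x = 15.3 − 1.02(30) + 0.0552(2410) − 1.9(50.5) = 15.3 − 30.6 + 133.032 − 95.95 = 21.782.
∂Q_x/∂M = +0.0552, so E_I = 0.0552·(2410/21.782) ≈ 6.11.
E_I > 1: normal good (luxury).

6.11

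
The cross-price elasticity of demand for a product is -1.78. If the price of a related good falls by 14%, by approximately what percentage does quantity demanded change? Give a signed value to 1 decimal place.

24.9

%ΔQ ≈ E × %ΔP_y = (-1.78) × (-14%) ≈ 24.9%.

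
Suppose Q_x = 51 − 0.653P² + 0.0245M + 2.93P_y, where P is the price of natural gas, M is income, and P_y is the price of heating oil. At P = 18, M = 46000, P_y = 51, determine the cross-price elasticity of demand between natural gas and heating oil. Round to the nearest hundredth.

First evaluate Q_x: 51 − 0.653(18)² + 0.0245(46000) + 2.93(51) = 51 − 211.572 + 1127 + 149.43 = 1115.858.
∂Q_x/∂P_y = +2.93, so E_xy = 2.93·(51/1115.858) ≈ 0.13.
E_xy > 0: the goods are substitutes.

0.13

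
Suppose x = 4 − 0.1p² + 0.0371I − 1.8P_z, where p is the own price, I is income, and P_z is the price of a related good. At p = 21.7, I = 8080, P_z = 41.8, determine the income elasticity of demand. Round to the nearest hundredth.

1.65

x = 4 − 0.1(21.7)² + 0.0371(8080) − 1.8(41.8) = 4 − 47.089 + 299.768 − 75.24 = 181.439.
∂x/∂I = +0.0371, so E_I = 0.0371·(8080/181.439) ≈ 1.65.
E_I > 1: normal good (luxury).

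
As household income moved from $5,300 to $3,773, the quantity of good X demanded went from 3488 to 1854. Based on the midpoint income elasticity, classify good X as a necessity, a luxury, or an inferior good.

%ΔQ = (1854 − 3488)/[(3488+1854)/2] = -1634/2671 ≈ -0.6118.
%ΔY = (3,773 − 5,300)/[(5,300+3,773)/2] = -1527/4536.5 ≈ -0.3366.
E_I = %ΔQ/%ΔY ≈ 1.817.
E_I > 1: normal good (luxury).

luxury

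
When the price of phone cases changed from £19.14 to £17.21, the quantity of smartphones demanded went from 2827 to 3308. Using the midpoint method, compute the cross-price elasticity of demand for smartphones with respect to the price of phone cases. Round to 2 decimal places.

%ΔQ_x = (3308 − 2827)/[(2827+3308)/2] = 481/3067.5 ≈ 0.1568.
%ΔP_y = (17.21 − 19.14)/[(19.14+17.21)/2] ≈ -0.1062.
E_xy = 0.1568/-0.1062 ≈ -1.48.
E_xy < 0, so smartphones and phone cases are complements.

-1.48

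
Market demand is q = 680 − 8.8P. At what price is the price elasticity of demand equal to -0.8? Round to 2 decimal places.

Set −bP/(a − bP) = −0.8 ⇒ bP = 0.8(a − bP) ⇒ bP(1+0.8) = 0.8·a.
P = 0.8·680/(8.8·1.8) ≈ 34.34.

34.34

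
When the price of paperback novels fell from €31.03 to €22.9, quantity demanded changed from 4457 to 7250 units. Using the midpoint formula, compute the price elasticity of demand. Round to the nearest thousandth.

-1.583

%Δq = (7250 − 4457)/[(4457 + 7250)/2] = 2793/5853.5 ≈ 0.4772.
%ΔP = (22.9 − 31.03)/[(31.03 + 22.9)/2] = -8.13/26.965 ≈ -0.3015.
Arc elasticity E = %Δq/%ΔP ≈ 0.4772/-0.3015 ≈ -1.583.
|E| > 1: demand is elastic over this range.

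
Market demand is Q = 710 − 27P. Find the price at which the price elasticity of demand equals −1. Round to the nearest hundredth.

For linear demand Q = a − bP, E = −bP/(a − bP). |E| = 1 ⇒ bP = a − bP ⇒ P = a/(2b).
P = 710/(2·27) ≈ 13.15.

13.15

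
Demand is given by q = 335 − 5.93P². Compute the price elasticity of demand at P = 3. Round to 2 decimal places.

-0.38

At P = 3, q = 281.63.
dq/dP = −2·5.93·P = −35.58.
Point elasticity E = (dq/dP)·(P/q) = -35.58 × 3/281.63 ≈ -0.38.
|E| < 1, so demand is inelastic at this price.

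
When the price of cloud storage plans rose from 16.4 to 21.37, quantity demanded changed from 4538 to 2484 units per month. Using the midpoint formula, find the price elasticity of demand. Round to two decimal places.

%ΔQ = (2484 − 4538)/[(4538 + 2484)/2] = -2054/3511 ≈ -0.5850.
%ΔP = (21.37 − 16.4)/[(16.4 + 21.37)/2] = 4.97/18.885 ≈ 0.2632.
Arc elasticity E = %ΔQ/%ΔP ≈ -0.5850/0.2632 ≈ -2.22.
|E| > 1: demand is elastic over this range.

-2.22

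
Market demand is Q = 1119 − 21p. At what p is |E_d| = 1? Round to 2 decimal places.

For linear demand Q = a − bp, E = −bp/(a − bp). |E| = 1 ⇒ bp = a − bp ⇒ p = a/(2b).
p = 1119/(2·21) ≈ 26.64.

26.64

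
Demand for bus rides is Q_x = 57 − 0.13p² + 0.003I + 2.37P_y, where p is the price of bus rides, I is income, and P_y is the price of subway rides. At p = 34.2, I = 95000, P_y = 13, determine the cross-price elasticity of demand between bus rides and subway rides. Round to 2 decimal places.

0.14

First evaluate Q_x: 57 − 0.13(34.2)² + 0.003(95000) + 2.37(13) = 57 − 152.0532 + 285 + 30.81 = 220.7568.
∂Q_x/∂P_y = +2.37, so E_xy = 2.37·(13/220.7568) ≈ 0.14.
E_xy > 0: the goods are substitutes.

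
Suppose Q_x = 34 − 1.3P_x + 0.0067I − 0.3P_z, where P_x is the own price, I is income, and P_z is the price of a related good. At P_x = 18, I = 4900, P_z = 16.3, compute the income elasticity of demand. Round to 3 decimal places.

0.852

First evaluate Q_x: 34 − 1.3(18) + 0.0067(4900) − 0.3(16.3) = 34 − 23.4 + 32.83 − 4.89 = 38.54.
∂Q_x/∂I = +0.0067, so E_I = 0.0067·(4900/38.54) ≈ 0.852.
E_I ∈ (0,1): normal good (necessity).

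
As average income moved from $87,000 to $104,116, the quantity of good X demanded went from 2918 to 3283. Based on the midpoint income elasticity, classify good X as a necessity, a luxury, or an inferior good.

%ΔQ = (3283 − 2918)/[(2918+3283)/2] = 365/3100.5 ≈ 0.1177.
%ΔM = (104,116 − 87,000)/[(87,000+104,116)/2] = 17116/95558 ≈ 0.1791.
E_I = %ΔQ/%ΔM ≈ 0.657.
E_I ∈ (0,1): normal good (necessity).

necessity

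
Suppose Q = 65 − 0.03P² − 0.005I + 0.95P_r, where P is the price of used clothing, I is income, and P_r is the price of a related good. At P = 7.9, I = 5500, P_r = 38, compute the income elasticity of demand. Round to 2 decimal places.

-0.38

Q = 65 − 0.03(7.9)² − 0.005(5500) + 0.95(38) = 65 − 1.8723 − 27.5 + 36.1 = 71.7277.
∂Q/∂I = −0.005, so E_I = -0.005·(5500/71.7277) ≈ -0.38.
E_I < 0: inferior good.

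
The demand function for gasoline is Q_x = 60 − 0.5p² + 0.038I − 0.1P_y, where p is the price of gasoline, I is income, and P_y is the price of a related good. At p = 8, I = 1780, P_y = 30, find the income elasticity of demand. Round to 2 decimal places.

Q_x = 60 − 0.5(8)² + 0.038(1780) − 0.1(30) = 60 − 32 + 67.64 − 3 = 92.64.
∂Q_x/∂I = +0.038, so E_I = 0.038·(1780/92.64) ≈ 0.73.
E_I ∈ (0,1): normal good (necessity).

0.73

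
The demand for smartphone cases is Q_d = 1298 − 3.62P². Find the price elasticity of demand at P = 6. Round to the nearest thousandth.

-0.223

At P = 6, Q_d = 1167.68.
dQ_d/dP = −2·3.62·P = −43.44.
Point elasticity E = (dQ_d/dP)·(P/Q_d) = -43.44 × 6/1167.68 ≈ -0.223.
|E| < 1, so demand is inelastic at this price.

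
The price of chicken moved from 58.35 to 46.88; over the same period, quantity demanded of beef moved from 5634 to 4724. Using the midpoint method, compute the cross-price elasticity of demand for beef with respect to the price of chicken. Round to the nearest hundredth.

%ΔQ_x = (4724 − 5634)/[(5634+4724)/2] = -910/5179 ≈ -0.1757.
%ΔP_y = (46.88 − 58.35)/[(58.35+46.88)/2] ≈ -0.2180.
E_xy = -0.1757/-0.2180 ≈ 0.81.
E_xy > 0, so beef and chicken are substitutes.

0.81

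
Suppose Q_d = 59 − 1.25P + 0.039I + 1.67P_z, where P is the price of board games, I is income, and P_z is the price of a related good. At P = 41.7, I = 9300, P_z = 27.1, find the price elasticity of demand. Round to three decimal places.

First evaluate Q_d: 59 − 1.25(41.7) + 0.039(9300) + 1.67(27.1) = 59 − 52.125 + 362.7 + 45.257 = 414.832.
∂Q_d/∂P = −1.25, so E_p = (−1.25)·(41.7/414.832) ≈ -0.126.
|E_p| < 1: demand is inelastic.

-0.126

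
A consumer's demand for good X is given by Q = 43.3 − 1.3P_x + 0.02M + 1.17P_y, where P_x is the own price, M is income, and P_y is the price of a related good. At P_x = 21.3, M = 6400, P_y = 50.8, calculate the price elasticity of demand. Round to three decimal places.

-0.136

Evaluating quantity at (P_x, M, P_y) gives Q = 43.3 − 1.3(21.3) + 0.02(6400) + 1.17(50.8) = 43.3 − 27.69 + 128 + 59.436 = 203.046.
∂Q/∂P_x = −1.3, so E_p = (−1.3)·(21.3/203.046) ≈ -0.136.
|E_p| < 1: demand is inelastic.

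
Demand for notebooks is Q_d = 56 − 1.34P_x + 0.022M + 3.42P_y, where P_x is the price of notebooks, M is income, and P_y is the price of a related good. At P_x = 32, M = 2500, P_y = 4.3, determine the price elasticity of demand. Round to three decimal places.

Substituting, Q_d = 56 − 1.34(32) + 0.022(2500) + 3.42(4.3) = 56 − 42.88 + 55 + 14.706 = 82.826.
∂Q_d/∂P_x = −1.34, so E_p = (−1.34)·(32/82.826) ≈ -0.518.
|E_p| < 1: demand is inelastic.

-0.518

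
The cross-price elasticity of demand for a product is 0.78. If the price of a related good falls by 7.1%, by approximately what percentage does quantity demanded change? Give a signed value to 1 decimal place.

-5.5

%ΔQ ≈ E × %ΔP_y = (0.78) × (-7.1%) ≈ -5.5%.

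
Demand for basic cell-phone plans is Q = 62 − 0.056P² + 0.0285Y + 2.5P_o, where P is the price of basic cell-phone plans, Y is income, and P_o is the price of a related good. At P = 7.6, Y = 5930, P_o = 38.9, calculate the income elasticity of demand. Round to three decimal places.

0.520

At the given point, Q = 62 − 0.056(7.6)² + 0.0285(5930) + 2.5(38.9) = 62 − 3.2346 + 169.005 + 97.25 = 325.0204.
∂Q/∂Y = +0.0285, so E_I = 0.0285·(5930/325.0204) ≈ 0.520.
E_I ∈ (0,1): normal good (necessity).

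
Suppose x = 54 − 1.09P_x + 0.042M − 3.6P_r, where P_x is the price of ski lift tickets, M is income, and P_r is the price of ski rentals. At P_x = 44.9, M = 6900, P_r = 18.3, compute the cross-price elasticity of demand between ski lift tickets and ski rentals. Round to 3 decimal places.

-0.288

Substituting, x = 54 − 1.09(44.9) + 0.042(6900) − 3.6(18.3) = 54 − 48.941 + 289.8 − 65.88 = 228.979.
∂x/∂P_r = −3.6, so E_xy = -3.6·(18.3/228.979) ≈ -0.288.
E_xy < 0: the goods are complements.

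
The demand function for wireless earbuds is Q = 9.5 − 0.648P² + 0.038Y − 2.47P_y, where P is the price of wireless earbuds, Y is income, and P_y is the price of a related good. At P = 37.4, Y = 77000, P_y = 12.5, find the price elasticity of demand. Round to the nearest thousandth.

Substituting, Q = 9.5 − 0.648(37.4)² + 0.038(77000) − 2.47(12.5) = 9.5 − 906.3965 + 2926 − 30.875 = 1998.2285.
∂Q/∂P = −2·0.648·P = -48.4704, so E_p = -48.4704·(37.4/1998.2285) ≈ -0.907.
|E_p| < 1: demand is inelastic.

-0.907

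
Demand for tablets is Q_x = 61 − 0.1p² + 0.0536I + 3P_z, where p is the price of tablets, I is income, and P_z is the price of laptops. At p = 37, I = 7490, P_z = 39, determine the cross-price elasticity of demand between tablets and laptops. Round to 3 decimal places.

Evaluating quantity at (p, I, P_z) gives Q_x = 61 − 0.1(37)² + 0.0536(7490) + 3(39) = 61 − 136.9 + 401.464 + 117 = 442.564.
∂Q_x/∂P_z = +3, so E_xy = 3·(39/442.564) ≈ 0.264.
E_xy > 0: the goods are substitutes.

0.264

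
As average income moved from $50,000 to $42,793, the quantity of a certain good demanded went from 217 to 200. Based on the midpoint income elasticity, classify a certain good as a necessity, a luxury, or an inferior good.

%ΔQ = (200 − 217)/[(217+200)/2] = -17/208.5 ≈ -0.0815.
%ΔI = (42,793 − 50,000)/[(50,000+42,793)/2] = -7207/46396.5 ≈ -0.1553.
E_I = %ΔQ/%ΔI ≈ 0.525.
E_I ∈ (0,1): normal good (necessity).

necessity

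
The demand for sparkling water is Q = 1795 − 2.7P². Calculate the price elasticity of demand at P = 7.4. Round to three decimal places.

-0.180

At P = 7.4, Q = 1647.148.
dQ/dP = −2·2.7·P = −39.96.
Point elasticity E = (dQ/dP)·(P/Q) = -39.96 × 7.4/1647.148 ≈ -0.180.
|E| < 1, so demand is inelastic at this price.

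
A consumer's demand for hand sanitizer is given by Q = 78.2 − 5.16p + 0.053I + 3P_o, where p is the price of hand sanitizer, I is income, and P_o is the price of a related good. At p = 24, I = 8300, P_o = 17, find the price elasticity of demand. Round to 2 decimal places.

Q = 78.2 − 5.16(24) + 0.053(8300) + 3(17) = 78.2 − 123.84 + 439.9 + 51 = 445.26.
∂Q/∂p = −5.16, so E_p = (−5.16)·(24/445.26) ≈ -0.28.
|E_p| < 1: demand is inelastic.

-0.28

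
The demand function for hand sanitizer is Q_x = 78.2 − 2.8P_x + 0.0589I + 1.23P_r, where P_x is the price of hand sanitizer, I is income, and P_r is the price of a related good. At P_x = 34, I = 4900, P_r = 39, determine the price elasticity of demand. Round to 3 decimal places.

At the given point, Q_x = 78.2 − 2.8(34) + 0.0589(4900) + 1.23(39) = 78.2 − 95.2 + 288.61 + 47.97 = 319.58.
∂Q_x/∂P_x = −2.8, so E_p = (−2.8)·(34/319.58) ≈ -0.298.
|E_p| < 1: demand is inelastic.

-0.298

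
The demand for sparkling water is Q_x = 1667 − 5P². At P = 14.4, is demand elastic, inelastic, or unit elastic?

At P = 14.4, Q_x = 630.2.
dQ_x/dP = −2·5·P = −144.
Point elasticity E = (dQ_x/dP)·(P/Q_x) = -144 × 14.4/630.2 ≈ -3.290.
|E| ≈ 3.290 > 1, so demand is elastic.

elastic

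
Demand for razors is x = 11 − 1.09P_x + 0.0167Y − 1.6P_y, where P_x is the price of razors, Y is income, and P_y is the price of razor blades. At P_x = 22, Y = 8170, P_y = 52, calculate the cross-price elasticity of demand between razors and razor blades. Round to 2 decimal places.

-2.07

Evaluating quantity at (P_x, Y, P_y) gives x = 11 − 1.09(22) + 0.0167(8170) − 1.6(52) = 11 − 23.98 + 136.439 − 83.2 = 40.259.
∂x/∂P_y = −1.6, so E_xy = -1.6·(52/40.259) ≈ -2.07.
E_xy < 0: the goods are complements.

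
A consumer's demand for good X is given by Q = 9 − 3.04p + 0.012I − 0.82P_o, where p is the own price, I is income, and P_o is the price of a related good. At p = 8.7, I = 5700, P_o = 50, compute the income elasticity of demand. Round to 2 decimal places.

6.87

Substituting, Q = 9 − 3.04(8.7) + 0.012(5700) − 0.82(50) = 9 − 26.448 + 68.4 − 41 = 9.952.
∂Q/∂I = +0.012, so E_I = 0.012·(5700/9.952) ≈ 6.87.
E_I > 1: normal good (luxury).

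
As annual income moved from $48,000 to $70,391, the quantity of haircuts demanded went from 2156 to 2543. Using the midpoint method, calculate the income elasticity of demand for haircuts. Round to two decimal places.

%ΔQ = (2543 − 2156)/[(2156+2543)/2] = 387/2349.5 ≈ 0.1647.
%ΔI = (70,391 − 48,000)/[(48,000+70,391)/2] = 22391/59195.5 ≈ 0.3783.
E_I = %ΔQ/%ΔI ≈ 0.44.
E_I ∈ (0,1): normal good (necessity).

0.44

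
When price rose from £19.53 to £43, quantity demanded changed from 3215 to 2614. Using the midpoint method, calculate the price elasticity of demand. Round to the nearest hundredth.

%ΔQ = (2614 − 3215)/[(3215 + 2614)/2] = -601/2914.5 ≈ -0.2062.
%Δp = (43 − 19.53)/[(19.53 + 43)/2] = 23.47/31.265 ≈ 0.7507.
Arc elasticity E = %ΔQ/%Δp ≈ -0.2062/0.7507 ≈ -0.27.
|E| < 1: demand is inelastic over this range.

-0.27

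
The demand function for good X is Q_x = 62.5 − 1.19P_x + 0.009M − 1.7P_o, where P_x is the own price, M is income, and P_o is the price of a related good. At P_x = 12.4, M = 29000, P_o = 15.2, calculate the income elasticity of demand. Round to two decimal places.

Evaluating quantity at (P_x, M, P_o) gives Q_x = 62.5 − 1.19(12.4) + 0.009(29000) − 1.7(15.2) = 62.5 − 14.756 + 261 − 25.84 = 282.904.
∂Q_x/∂M = +0.009, so E_I = 0.009·(29000/282.904) ≈ 0.92.
E_I ∈ (0,1): normal good (necessity).

0.92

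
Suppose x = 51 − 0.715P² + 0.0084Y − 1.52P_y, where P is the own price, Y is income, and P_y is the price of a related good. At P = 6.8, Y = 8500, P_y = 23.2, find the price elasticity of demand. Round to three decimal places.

First evaluate x: 51 − 0.715(6.8)² + 0.0084(8500) − 1.52(23.2) = 51 − 33.0616 + 71.4 − 35.264 = 54.0744.
∂x/∂P = −2·0.715·P = -9.724, so E_p = -9.724·(6.8/54.0744) ≈ -1.223.
|E_p| > 1: demand is elastic.

-1.223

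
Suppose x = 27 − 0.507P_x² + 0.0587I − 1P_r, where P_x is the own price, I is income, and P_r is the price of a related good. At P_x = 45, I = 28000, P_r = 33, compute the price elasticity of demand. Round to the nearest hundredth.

Evaluating quantity at (P_x, I, P_r) gives x = 27 − 0.507(45)² + 0.0587(28000) − 1(33) = 27 − 1026.675 + 1643.6 − 33 = 610.925.
∂x/∂P_x = −2·0.507·P_x = -45.63, so E_p = -45.63·(45/610.925) ≈ -3.36.
|E_p| > 1: demand is elastic.

-3.36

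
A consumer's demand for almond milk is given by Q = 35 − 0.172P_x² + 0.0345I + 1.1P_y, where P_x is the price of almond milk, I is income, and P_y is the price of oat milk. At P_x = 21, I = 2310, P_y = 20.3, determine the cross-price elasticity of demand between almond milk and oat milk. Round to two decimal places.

First evaluate Q: 35 − 0.172(21)² + 0.0345(2310) + 1.1(20.3) = 35 − 75.852 + 79.695 + 22.33 = 61.173.
∂Q/∂P_y = +1.1, so E_xy = 1.1·(20.3/61.173) ≈ 0.37.
E_xy > 0: the goods are substitutes.

0.37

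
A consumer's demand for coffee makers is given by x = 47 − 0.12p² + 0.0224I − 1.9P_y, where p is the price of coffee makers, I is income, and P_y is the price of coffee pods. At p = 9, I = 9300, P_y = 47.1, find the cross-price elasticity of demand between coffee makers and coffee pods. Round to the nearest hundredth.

-0.57

Substituting, x = 47 − 0.12(9)² + 0.0224(9300) − 1.9(47.1) = 47 − 9.72 + 208.32 − 89.49 = 156.11.
∂x/∂P_y = −1.9, so E_xy = -1.9·(47.1/156.11) ≈ -0.57.
E_xy < 0: the goods are complements.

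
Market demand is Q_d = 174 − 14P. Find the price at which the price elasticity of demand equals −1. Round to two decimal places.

6.21

For linear demand Q_d = a − bP, E = −bP/(a − bP). |E| = 1 ⇒ bP = a − bP ⇒ P = a/(2b).
P = 174/(2·14) ≈ 6.21.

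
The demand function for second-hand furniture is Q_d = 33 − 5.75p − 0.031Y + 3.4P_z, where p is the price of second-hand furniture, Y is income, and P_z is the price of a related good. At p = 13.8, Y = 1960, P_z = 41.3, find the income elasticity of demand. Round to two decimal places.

-1.82

Substituting, Q_d = 33 − 5.75(13.8) − 0.031(1960) + 3.4(41.3) = 33 − 79.35 − 60.76 + 140.42 = 33.31.
∂Q_d/∂Y = −0.031, so E_I = -0.031·(1960/33.31) ≈ -1.82.
E_I < 0: inferior good.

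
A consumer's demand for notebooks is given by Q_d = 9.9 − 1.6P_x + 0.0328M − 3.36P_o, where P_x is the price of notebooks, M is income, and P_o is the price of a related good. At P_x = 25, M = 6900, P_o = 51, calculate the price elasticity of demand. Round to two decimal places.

-1.61

Q_d = 9.9 − 1.6(25) + 0.0328(6900) − 3.36(51) = 9.9 − 40 + 226.32 − 171.36 = 24.86.
∂Q_d/∂P_x = −1.6, so E_p = (−1.6)·(25/24.86) ≈ -1.61.
|E_p| > 1: demand is elastic.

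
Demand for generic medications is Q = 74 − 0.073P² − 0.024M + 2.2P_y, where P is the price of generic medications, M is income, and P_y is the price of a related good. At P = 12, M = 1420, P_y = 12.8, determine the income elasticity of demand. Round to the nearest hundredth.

Evaluating quantity at (P, M, P_y) gives Q = 74 − 0.073(12)² − 0.024(1420) + 2.2(12.8) = 74 − 10.512 − 34.08 + 28.16 = 57.568.
∂Q/∂M = −0.024, so E_I = -0.024·(1420/57.568) ≈ -0.59.
E_I < 0: inferior good.

-0.59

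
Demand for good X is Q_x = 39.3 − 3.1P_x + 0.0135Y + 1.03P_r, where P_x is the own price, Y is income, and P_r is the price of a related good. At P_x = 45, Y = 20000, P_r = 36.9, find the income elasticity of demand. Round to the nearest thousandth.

1.299

First evaluate Q_x: 39.3 − 3.1(45) + 0.0135(20000) + 1.03(36.9) = 39.3 − 139.5 + 270 + 38.007 = 207.807.
∂Q_x/∂Y = +0.0135, so E_I = 0.0135·(20000/207.807) ≈ 1.299.
E_I > 1: normal good (luxury).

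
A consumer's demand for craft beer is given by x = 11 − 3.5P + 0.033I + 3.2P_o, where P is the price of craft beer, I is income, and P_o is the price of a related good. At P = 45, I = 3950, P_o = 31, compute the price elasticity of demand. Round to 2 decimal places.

First evaluate x: 11 − 3.5(45) + 0.033(3950) + 3.2(31) = 11 − 157.5 + 130.35 + 99.2 = 83.05.
∂x/∂P = −3.5, so E_p = (−3.5)·(45/83.05) ≈ -1.90.
|E_p| > 1: demand is elastic.

-1.90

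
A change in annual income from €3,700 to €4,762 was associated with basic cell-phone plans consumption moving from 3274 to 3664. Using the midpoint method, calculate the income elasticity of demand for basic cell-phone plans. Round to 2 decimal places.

%ΔQ = (3664 − 3274)/[(3274+3664)/2] = 390/3469 ≈ 0.1124.
%ΔM = (4,762 − 3,700)/[(3,700+4,762)/2] = 1062/4231 ≈ 0.2510.
E_I = %ΔQ/%ΔM ≈ 0.45.
E_I ∈ (0,1): normal good (necessity).

0.45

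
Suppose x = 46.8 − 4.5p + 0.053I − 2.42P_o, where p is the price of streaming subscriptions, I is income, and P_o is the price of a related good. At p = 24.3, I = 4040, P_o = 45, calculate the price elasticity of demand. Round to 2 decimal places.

-2.56

x = 46.8 − 4.5(24.3) + 0.053(4040) − 2.42(45) = 46.8 − 109.35 + 214.12 − 108.9 = 42.67.
∂x/∂p = −4.5, so E_p = (−4.5)·(24.3/42.67) ≈ -2.56.
|E_p| > 1: demand is elastic.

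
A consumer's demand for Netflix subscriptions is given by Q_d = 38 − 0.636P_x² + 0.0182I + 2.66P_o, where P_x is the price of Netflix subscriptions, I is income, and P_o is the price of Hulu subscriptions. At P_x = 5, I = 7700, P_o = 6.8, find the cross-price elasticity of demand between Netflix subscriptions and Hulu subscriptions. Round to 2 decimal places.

Substituting, Q_d = 38 − 0.636(5)² + 0.0182(7700) + 2.66(6.8) = 38 − 15.9 + 140.14 + 18.088 = 180.328.
∂Q_d/∂P_o = +2.66, so E_xy = 2.66·(6.8/180.328) ≈ 0.10.
E_xy > 0: the goods are substitutes.

0.10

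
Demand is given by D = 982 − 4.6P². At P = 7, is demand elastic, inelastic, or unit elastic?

inelastic

At P = 7, D = 756.6.
dD/dP = −2·4.6·P = −64.4.
Point elasticity E = (dD/dP)·(P/D) = -64.4 × 7/756.6 ≈ -0.596.
|E| ≈ 0.596 < 1, so demand is inelastic.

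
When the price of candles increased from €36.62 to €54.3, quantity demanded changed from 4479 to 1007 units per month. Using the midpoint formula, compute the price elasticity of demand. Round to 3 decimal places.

%ΔQ = (1007 − 4479)/[(4479 + 1007)/2] = -3472/2743 ≈ -1.2658.
%ΔP = (54.3 − 36.62)/[(36.62 + 54.3)/2] = 17.68/45.46 ≈ 0.3889.
Arc elasticity E = %ΔQ/%ΔP ≈ -1.2658/0.3889 ≈ -3.255.
|E| > 1: demand is elastic over this range.

-3.255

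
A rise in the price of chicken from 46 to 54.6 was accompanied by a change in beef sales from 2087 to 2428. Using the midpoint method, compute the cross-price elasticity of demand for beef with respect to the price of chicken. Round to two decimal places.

0.88

%ΔQ_x = (2428 − 2087)/[(2087+2428)/2] = 341/2257.5 ≈ 0.1511.
%ΔP_y = (54.6 − 46)/[(46+54.6)/2] ≈ 0.1710.
E_xy = 0.1511/0.1710 ≈ 0.88.
E_xy > 0, so beef and chicken are substitutes.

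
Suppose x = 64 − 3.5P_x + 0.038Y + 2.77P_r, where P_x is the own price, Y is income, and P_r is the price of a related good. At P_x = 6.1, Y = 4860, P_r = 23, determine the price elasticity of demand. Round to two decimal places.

-0.07

Evaluating quantity at (P_x, Y, P_r) gives x = 64 − 3.5(6.1) + 0.038(4860) + 2.77(23) = 64 − 21.35 + 184.68 + 63.71 = 291.04.
∂x/∂P_x = −3.5, so E_p = (−3.5)·(6.1/291.04) ≈ -0.07.
|E_p| < 1: demand is inelastic.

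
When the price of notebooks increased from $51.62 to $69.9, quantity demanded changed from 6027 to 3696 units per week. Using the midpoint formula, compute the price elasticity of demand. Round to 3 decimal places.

-1.594

%Δq = (3696 − 6027)/[(6027 + 3696)/2] = -2331/4861.5 ≈ -0.4795.
%Δp = (69.9 − 51.62)/[(51.62 + 69.9)/2] = 18.28/60.76 ≈ 0.3009.
Arc elasticity E = %Δq/%Δp ≈ -0.4795/0.3009 ≈ -1.594.
|E| > 1: demand is elastic over this range.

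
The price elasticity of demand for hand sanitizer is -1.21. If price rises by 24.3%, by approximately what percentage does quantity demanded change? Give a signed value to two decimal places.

%ΔQ ≈ E × %ΔP = (-1.21) × (24.3%) ≈ -29.40%.

-29.40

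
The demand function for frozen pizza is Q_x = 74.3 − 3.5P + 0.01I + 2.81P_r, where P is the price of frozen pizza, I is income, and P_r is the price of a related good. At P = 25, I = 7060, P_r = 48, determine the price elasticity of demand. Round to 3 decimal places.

-0.455

At the given point, Q_x = 74.3 − 3.5(25) + 0.01(7060) + 2.81(48) = 74.3 − 87.5 + 70.6 + 134.88 = 192.28.
∂Q_x/∂P = −3.5, so E_p = (−3.5)·(25/192.28) ≈ -0.455.
|E_p| < 1: demand is inelastic.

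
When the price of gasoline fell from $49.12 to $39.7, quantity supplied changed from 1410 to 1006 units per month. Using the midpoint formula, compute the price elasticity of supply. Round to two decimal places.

%Δq = (1006 − 1410)/[(1410 + 1006)/2] = -404/1208 ≈ -0.3344.
%Δp = (39.7 − 49.12)/[(49.12 + 39.7)/2] = -9.42/44.41 ≈ -0.2121.
Arc elasticity E = %Δq/%Δp ≈ -0.3344/-0.2121 ≈ 1.58.
|E| > 1: supply is elastic over this range.

1.58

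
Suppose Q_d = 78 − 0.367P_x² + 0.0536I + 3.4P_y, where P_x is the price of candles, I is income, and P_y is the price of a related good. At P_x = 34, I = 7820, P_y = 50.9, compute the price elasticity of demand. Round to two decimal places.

-3.45

Evaluating quantity at (P_x, I, P_y) gives Q_d = 78 − 0.367(34)² + 0.0536(7820) + 3.4(50.9) = 78 − 424.252 + 419.152 + 173.06 = 245.96.
∂Q_d/∂P_x = −2·0.367·P_x = -24.956, so E_p = -24.956·(34/245.96) ≈ -3.45.
|E_p| > 1: demand is elastic.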